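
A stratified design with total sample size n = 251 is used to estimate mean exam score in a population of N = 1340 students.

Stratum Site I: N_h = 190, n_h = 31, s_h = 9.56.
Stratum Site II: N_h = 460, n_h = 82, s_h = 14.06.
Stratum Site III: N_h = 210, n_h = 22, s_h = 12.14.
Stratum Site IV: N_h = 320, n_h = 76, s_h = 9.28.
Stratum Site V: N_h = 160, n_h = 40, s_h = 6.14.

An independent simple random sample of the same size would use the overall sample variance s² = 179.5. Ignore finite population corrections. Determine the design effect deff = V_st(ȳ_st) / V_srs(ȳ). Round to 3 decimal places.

V̂(ȳ_st) = Σ W_h² s_h²/n_h, with W_h = N_h/N and N = 1340:
  stratum Site I: (190/1340)²·9.56²/31 = 0.0592723
  stratum Site II: (460/1340)²·14.06²/82 = 0.284095
  stratum Site III: (210/1340)²·12.14²/22 = 0.164529
  stratum Site IV: (320/1340)²·9.28²/76 = 0.0646209
  stratum Site V: (160/1340)²·6.14²/40 = 0.0134371
V_st = 0.585954
V_srs = s²/n = 179.5/251 = 0.715139
deff = V_st / V_srs = 0.585954/0.715139 = 0.8194

deff ≈ 0.819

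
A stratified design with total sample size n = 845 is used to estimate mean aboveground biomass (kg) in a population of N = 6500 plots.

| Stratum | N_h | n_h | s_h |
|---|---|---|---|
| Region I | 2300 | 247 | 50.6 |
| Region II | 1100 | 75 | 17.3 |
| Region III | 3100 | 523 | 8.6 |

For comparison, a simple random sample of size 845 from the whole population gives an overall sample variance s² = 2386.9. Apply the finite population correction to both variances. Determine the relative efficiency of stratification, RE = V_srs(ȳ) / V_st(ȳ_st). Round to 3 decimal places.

RE ≈ 1.903

V̂(ȳ_st) = Σ W_h² (1 − n_h/N_h) s_h²/n_h, with W_h = N_h/N and N = 6500:
  stratum Region I: (2300/6500)²·(1 − 247/2300)·50.6²/247 = 1.15849
  stratum Region II: (1100/6500)²·(1 − 75/1100)·17.3²/75 = 0.106493
  stratum Region III: (3100/6500)²·(1 − 523/3100)·8.6²/523 = 0.026739
V_st = 1.29173
V_srs = (1 − 845/6500)·2386.9/845 = 2.45752
Relative efficiency = V_srs / V_st = 2.45752/1.29173 = 1.9025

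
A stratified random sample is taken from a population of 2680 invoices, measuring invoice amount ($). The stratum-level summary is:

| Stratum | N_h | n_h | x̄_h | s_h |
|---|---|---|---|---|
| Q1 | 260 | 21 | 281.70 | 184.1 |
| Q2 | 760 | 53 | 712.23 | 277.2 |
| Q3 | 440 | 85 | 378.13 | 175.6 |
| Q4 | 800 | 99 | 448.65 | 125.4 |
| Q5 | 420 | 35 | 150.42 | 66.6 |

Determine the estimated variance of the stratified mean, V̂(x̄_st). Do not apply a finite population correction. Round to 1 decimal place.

V̂(x̄_st) ≈ 158.8

V̂(x̄_st) = Σ W_h² s_h²/n_h, with W_h = N_h/N and N = 2680:
  stratum Q1: (260/2680)²·184.1²/21 = 15.1903
  stratum Q2: (760/2680)²·277.2²/53 = 116.592
  stratum Q3: (440/2680)²·175.6²/85 = 9.77836
  stratum Q4: (800/2680)²·125.4²/99 = 14.1537
  stratum Q5: (420/2680)²·66.6²/35 = 3.1125
V̂(x̄_st) = 158.827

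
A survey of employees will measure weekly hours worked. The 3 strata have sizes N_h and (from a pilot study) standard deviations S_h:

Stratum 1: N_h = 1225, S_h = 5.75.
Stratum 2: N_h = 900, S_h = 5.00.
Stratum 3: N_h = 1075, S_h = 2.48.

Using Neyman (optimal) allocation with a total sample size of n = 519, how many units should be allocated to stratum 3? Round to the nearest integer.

Neyman allocation: n_h = n · N_h S_h / Σ N_i S_i, with n = 519.
  stratum 1: N_h·S_h = 1225·5.75 = 7043.75
  stratum 2: N_h·S_h = 900·5.00 = 4500.00
  stratum 3: N_h·S_h = 1075·2.48 = 2666.00
Σ N_h S_h = 14209.75
n for stratum 3 = 519·2666.00/14209.75 = 97.374 → 97

97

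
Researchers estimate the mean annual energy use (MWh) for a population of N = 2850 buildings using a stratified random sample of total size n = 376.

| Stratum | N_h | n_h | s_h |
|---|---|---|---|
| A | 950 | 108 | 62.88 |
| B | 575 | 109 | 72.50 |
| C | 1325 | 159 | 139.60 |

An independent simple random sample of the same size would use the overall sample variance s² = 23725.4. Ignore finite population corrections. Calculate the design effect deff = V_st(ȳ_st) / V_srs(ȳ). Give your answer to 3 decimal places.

V̂(ȳ_st) = Σ W_h² s_h²/n_h, with W_h = N_h/N and N = 2850:
  stratum A: (950/2850)²·62.88²/108 = 4.06779
  stratum B: (575/2850)²·72.50²/109 = 1.96289
  stratum C: (1325/2850)²·139.60²/159 = 26.4921
V_st = 32.5227
V_srs = s²/n = 23725.4/376 = 63.0995
deff = V_st / V_srs = 32.5227/63.0995 = 0.5154

deff ≈ 0.515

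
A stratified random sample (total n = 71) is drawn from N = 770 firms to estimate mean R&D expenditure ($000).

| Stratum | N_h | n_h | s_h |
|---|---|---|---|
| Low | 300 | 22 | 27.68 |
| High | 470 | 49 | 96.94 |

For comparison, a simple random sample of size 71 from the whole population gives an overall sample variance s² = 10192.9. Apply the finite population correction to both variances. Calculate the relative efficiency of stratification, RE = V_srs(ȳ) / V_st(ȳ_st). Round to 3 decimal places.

RE ≈ 1.891

V̂(ȳ_st) = Σ W_h² (1 − n_h/N_h) s_h²/n_h, with W_h = N_h/N and N = 770:
  stratum Low: (300/770)²·(1 − 22/300)·27.68²/22 = 4.89885
  stratum High: (470/770)²·(1 − 49/470)·96.94²/49 = 64.0042
V_st = 68.903
V_srs = (1 − 71/770)·10192.9/71 = 130.324
Relative efficiency = V_srs / V_st = 130.324/68.903 = 1.8914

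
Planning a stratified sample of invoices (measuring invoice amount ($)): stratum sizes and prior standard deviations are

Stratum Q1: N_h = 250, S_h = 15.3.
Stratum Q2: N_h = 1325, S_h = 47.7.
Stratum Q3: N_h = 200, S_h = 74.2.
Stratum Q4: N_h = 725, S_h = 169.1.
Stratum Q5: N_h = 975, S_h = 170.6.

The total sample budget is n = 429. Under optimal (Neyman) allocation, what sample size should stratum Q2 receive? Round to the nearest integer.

Neyman allocation: n_h = n · N_h S_h / Σ N_i S_i, with n = 429.
  stratum Q1: N_h·S_h = 250·15.3 = 3825.00
  stratum Q2: N_h·S_h = 1325·47.7 = 63202.50
  stratum Q3: N_h·S_h = 200·74.2 = 14840.00
  stratum Q4: N_h·S_h = 725·169.1 = 122597.50
  stratum Q5: N_h·S_h = 975·170.6 = 166335.00
Σ N_h S_h = 370800.00
n for stratum Q2 = 429·63202.50/370800.00 = 73.123 → 73

73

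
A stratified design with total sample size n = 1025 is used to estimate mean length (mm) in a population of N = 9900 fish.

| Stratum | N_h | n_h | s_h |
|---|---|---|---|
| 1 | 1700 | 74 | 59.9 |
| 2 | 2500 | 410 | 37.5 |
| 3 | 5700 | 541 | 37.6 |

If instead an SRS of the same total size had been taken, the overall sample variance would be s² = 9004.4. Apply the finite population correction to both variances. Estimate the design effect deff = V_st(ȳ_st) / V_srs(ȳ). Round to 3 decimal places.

deff ≈ 0.296

V̂(ȳ_st) = Σ W_h² (1 − n_h/N_h) s_h²/n_h, with W_h = N_h/N and N = 9900:
  stratum 1: (1700/9900)²·(1 − 74/1700)·59.9²/74 = 1.36748
  stratum 2: (2500/9900)²·(1 − 410/2500)·37.5²/410 = 0.18285
  stratum 3: (5700/9900)²·(1 − 541/5700)·37.6²/541 = 0.784058
V_st = 2.33439
V_srs = (1 − 1025/9900)·9004.4/1025 = 7.87525
deff = V_st / V_srs = 2.33439/7.87525 = 0.2964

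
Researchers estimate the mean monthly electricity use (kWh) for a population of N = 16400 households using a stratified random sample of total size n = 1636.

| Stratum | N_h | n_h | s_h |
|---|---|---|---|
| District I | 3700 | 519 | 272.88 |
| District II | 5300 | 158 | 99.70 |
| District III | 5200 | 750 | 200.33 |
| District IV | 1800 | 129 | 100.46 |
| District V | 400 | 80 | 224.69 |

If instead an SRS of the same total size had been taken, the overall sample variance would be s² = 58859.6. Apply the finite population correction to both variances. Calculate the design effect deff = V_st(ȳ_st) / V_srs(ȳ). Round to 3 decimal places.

V̂(ȳ_st) = Σ W_h² (1 − n_h/N_h) s_h²/n_h, with W_h = N_h/N and N = 16400:
  stratum District I: (3700/16400)²·(1 − 519/3700)·272.88²/519 = 6.27847
  stratum District II: (5300/16400)²·(1 − 158/5300)·99.70²/158 = 6.37461
  stratum District III: (5200/16400)²·(1 − 750/5200)·200.33²/750 = 4.60369
  stratum District IV: (1800/16400)²·(1 − 129/1800)·100.46²/129 = 0.874899
  stratum District V: (400/16400)²·(1 − 80/400)·224.69²/80 = 0.300331
V_st = 18.432
V_srs = (1 − 1636/16400)·58859.6/1636 = 32.3888
deff = V_st / V_srs = 18.432/32.3888 = 0.5691

deff ≈ 0.569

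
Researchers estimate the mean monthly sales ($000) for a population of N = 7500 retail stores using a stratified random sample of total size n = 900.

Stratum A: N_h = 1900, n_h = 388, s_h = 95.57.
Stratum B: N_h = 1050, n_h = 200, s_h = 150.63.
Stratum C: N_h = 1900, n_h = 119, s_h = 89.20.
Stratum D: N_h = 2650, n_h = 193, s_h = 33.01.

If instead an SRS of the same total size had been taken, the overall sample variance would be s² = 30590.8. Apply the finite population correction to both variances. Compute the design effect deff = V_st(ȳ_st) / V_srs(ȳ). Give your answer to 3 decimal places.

deff ≈ 0.257

V̂(ȳ_st) = Σ W_h² (1 − n_h/N_h) s_h²/n_h, with W_h = N_h/N and N = 7500:
  stratum A: (1900/7500)²·(1 − 388/1900)·95.57²/388 = 1.20225
  stratum B: (1050/7500)²·(1 − 200/1050)·150.63²/200 = 1.80003
  stratum C: (1900/7500)²·(1 − 119/1900)·89.20²/119 = 4.02233
  stratum D: (2650/7500)²·(1 − 193/2650)·33.01²/193 = 0.653525
V_st = 7.67813
V_srs = (1 − 900/7500)·30590.8/900 = 29.911
deff = V_st / V_srs = 7.67813/29.911 = 0.2567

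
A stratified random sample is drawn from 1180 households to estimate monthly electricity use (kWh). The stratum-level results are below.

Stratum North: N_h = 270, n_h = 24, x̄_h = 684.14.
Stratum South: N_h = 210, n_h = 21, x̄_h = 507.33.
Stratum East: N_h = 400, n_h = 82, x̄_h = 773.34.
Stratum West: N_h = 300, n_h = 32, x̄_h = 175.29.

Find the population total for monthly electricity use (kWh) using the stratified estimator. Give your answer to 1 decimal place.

τ̂_st = Σ N_h x̄_h = 270·684.14 + 210·507.33 + 400·773.34 + 300·175.29 = 653180.1

τ̂_st ≈ 653180.1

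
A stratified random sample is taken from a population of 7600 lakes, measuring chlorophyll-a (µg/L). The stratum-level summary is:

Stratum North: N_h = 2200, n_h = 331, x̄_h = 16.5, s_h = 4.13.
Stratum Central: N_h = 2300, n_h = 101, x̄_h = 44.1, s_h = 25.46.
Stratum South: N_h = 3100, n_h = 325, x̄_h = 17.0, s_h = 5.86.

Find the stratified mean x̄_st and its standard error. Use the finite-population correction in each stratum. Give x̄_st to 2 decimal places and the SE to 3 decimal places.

x̄_st ≈ 25.06, SE ≈ 0.762

x̄_st = Σ W_h x̄_h = (2200·16.5 + 2300·44.1 + 3100·17.0)/7600 = 25.05658
V̂(x̄_st) = Σ W_h² (1 − n_h/N_h) s_h²/n_h, with W_h = N_h/N and N = 7600:
  stratum North: (2200/7600)²·(1 − 331/2200)·4.13²/331 = 0.0036684
  stratum Central: (2300/7600)²·(1 − 101/2300)·25.46²/101 = 0.561981
  stratum South: (3100/7600)²·(1 − 325/3100)·5.86²/325 = 0.0157365
V̂(x̄_st) = 0.581386
SE(x̄_st) = √0.581386 = 0.762486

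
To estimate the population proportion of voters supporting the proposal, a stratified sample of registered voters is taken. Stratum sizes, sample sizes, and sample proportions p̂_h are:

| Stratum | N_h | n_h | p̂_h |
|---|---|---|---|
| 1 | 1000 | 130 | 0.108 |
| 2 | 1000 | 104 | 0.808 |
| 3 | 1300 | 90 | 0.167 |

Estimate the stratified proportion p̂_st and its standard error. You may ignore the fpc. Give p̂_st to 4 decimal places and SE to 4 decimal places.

N = 3300; stratum weights W_h = N_h/N.
p̂_st = Σ W_h p̂_h = (1000·0.108 + 1000·0.808 + 1300·0.167)/3300 = 0.34336
V̂(p̂_st) = Σ W_h² p̂_h(1−p̂_h)/(n_h−1):
  stratum 1: (1000/3300)²·0.108·0.892/129 = 6.85758e-05
  stratum 2: (1000/3300)²·0.808·0.192/103 = 0.000138308
  stratum 3: (1300/3300)²·0.167·0.833/89 = 0.000242566
V̂(p̂_st) = 0.00044945; SE = √V̂ = 0.0212002

p̂_st ≈ 0.3434, SE ≈ 0.0212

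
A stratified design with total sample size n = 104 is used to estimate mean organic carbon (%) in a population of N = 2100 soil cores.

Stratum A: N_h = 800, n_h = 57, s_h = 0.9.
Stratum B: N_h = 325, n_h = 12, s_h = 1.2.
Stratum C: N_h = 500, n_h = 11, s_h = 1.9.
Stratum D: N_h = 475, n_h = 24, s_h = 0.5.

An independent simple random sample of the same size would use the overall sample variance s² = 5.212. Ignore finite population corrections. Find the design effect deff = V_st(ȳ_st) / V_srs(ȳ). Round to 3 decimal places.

V̂(ȳ_st) = Σ W_h² s_h²/n_h, with W_h = N_h/N and N = 2100:
  stratum A: (800/2100)²·0.9²/57 = 0.0020623
  stratum B: (325/2100)²·1.2²/12 = 0.00287415
  stratum C: (500/2100)²·1.9²/11 = 0.0186044
  stratum D: (475/2100)²·0.5²/24 = 0.000532939
V_st = 0.0240738
V_srs = s²/n = 5.212/104 = 0.0501154
deff = V_st / V_srs = 0.0240738/0.0501154 = 0.4804

deff ≈ 0.480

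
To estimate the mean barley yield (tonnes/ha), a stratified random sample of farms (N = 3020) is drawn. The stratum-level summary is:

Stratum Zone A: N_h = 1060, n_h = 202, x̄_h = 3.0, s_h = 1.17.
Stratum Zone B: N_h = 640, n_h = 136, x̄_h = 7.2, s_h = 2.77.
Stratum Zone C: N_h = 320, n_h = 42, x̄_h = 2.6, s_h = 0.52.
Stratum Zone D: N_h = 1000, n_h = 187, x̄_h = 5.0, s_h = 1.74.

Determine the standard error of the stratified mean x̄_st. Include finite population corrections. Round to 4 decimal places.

V̂(x̄_st) = Σ W_h² (1 − n_h/N_h) s_h²/n_h, with W_h = N_h/N and N = 3020:
  stratum Zone A: (1060/3020)²·(1 − 202/1060)·1.17²/202 = 0.000675771
  stratum Zone B: (640/3020)²·(1 − 136/640)·2.77²/136 = 0.00199534
  stratum Zone C: (320/3020)²·(1 − 42/320)·0.52²/42 = 6.27969e-05
  stratum Zone D: (1000/3020)²·(1 − 187/1000)·1.74²/187 = 0.00144322
V̂(x̄_st) = 0.00417713
SE(x̄_st) = √0.00417713 = 0.0646307

SE(x̄_st) ≈ 0.0646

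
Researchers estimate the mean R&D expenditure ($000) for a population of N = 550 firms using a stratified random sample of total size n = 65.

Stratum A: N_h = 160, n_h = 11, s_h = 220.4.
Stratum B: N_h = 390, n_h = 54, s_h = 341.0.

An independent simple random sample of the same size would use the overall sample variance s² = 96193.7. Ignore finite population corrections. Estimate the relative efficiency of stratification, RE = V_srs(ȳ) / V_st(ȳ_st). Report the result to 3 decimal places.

V̂(ȳ_st) = Σ W_h² s_h²/n_h, with W_h = N_h/N and N = 550:
  stratum A: (160/550)²·220.4²/11 = 373.719
  stratum B: (390/550)²·341.0²/54 = 1082.73
V_st = 1456.45
V_srs = s²/n = 96193.7/65 = 1479.9
Relative efficiency = V_srs / V_st = 1479.9/1456.45 = 1.0161

RE ≈ 1.016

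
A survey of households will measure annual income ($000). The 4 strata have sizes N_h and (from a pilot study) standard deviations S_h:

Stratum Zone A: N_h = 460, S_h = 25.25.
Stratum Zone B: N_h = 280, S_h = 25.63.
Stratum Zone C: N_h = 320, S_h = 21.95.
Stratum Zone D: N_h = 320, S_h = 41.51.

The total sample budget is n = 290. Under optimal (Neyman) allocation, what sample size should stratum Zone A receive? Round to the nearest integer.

Neyman allocation: n_h = n · N_h S_h / Σ N_i S_i, with n = 290.
  stratum Zone A: N_h·S_h = 460·25.25 = 11615.00
  stratum Zone B: N_h·S_h = 280·25.63 = 7176.40
  stratum Zone C: N_h·S_h = 320·21.95 = 7024.00
  stratum Zone D: N_h·S_h = 320·41.51 = 13283.20
Σ N_h S_h = 39098.60
n for stratum Zone A = 290·11615.00/39098.60 = 86.150 → 86

86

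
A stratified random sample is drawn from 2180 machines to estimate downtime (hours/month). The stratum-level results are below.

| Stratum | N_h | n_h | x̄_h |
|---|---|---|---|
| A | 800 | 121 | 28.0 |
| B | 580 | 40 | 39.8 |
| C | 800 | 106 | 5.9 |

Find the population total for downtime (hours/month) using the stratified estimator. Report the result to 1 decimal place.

τ̂_st = Σ N_h x̄_h = 800·28.0 + 580·39.8 + 800·5.9 = 50204.0

τ̂_st ≈ 50204.0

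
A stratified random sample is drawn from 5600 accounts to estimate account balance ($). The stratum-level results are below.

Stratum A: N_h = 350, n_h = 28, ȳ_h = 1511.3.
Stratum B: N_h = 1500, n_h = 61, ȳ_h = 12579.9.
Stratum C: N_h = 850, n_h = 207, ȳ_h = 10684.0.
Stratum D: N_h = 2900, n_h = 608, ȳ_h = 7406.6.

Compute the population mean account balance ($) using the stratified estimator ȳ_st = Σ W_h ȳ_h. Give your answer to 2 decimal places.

N = Σ N_h = 5600. Stratum weights W_h = N_h/N.
ȳ_st = (350·1511.3 + 1500·12579.9 + 850·10684.0 + 2900·7406.6) / 5600 = 8921.3116

ȳ_st ≈ 8921.31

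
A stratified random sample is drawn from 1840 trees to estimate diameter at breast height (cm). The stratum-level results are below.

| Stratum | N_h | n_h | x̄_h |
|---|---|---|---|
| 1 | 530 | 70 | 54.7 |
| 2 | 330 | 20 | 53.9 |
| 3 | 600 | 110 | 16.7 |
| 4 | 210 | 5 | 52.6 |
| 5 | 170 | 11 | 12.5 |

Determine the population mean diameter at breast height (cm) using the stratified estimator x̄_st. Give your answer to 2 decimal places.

x̄_st ≈ 38.03

N = Σ N_h = 1840. Stratum weights W_h = N_h/N.
x̄_st = (530·54.7 + 330·53.9 + 600·16.7 + 210·52.6 + 170·12.5) / 1840 = 38.0266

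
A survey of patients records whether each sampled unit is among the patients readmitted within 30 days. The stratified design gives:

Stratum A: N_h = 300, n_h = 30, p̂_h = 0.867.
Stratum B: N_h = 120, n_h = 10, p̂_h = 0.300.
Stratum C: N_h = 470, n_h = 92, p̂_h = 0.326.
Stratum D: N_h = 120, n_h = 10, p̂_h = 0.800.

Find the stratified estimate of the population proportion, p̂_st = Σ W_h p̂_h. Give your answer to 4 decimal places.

p̂_st ≈ 0.5399

N = 1010; stratum weights W_h = N_h/N.
p̂_st = Σ W_h p̂_h = (300·0.867 + 120·0.300 + 470·0.326 + 120·0.800)/1010 = 0.53992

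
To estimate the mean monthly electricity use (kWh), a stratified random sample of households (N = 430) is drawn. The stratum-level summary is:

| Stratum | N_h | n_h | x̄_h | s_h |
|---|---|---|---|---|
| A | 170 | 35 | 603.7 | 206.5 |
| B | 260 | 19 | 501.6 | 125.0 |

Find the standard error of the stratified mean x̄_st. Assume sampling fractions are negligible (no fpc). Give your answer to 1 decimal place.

SE(x̄_st) ≈ 22.2

V̂(x̄_st) = Σ W_h² s_h²/n_h, with W_h = N_h/N and N = 430:
  stratum A: (170/430)²·206.5²/35 = 190.429
  stratum B: (260/430)²·125.0²/19 = 300.66
V̂(x̄_st) = 491.089
SE(x̄_st) = √491.089 = 22.1605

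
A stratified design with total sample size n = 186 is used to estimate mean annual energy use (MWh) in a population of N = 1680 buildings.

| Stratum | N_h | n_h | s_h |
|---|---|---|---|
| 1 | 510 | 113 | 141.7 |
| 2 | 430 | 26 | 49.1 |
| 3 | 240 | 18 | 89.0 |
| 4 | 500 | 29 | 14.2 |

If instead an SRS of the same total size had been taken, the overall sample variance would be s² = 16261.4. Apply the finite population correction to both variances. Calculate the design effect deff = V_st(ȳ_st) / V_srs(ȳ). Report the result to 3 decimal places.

deff ≈ 0.352

V̂(ȳ_st) = Σ W_h² (1 − n_h/N_h) s_h²/n_h, with W_h = N_h/N and N = 1680:
  stratum 1: (510/1680)²·(1 − 113/510)·141.7²/113 = 12.7469
  stratum 2: (430/1680)²·(1 − 26/430)·49.1²/26 = 5.70717
  stratum 3: (240/1680)²·(1 − 18/240)·89.0²/18 = 8.30717
  stratum 4: (500/1680)²·(1 − 29/500)·14.2²/29 = 0.580164
V_st = 27.3414
V_srs = (1 − 186/1680)·16261.4/186 = 77.7475
deff = V_st / V_srs = 27.3414/77.7475 = 0.3517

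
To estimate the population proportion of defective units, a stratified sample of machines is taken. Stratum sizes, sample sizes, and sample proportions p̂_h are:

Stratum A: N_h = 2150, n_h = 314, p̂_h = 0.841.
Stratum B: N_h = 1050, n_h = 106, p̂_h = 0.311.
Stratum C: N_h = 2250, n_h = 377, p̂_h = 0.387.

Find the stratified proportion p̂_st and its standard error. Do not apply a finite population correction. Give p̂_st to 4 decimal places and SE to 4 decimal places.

p̂_st ≈ 0.5515, SE ≈ 0.0158

N = 5450; stratum weights W_h = N_h/N.
p̂_st = Σ W_h p̂_h = (2150·0.841 + 1050·0.311 + 2250·0.387)/5450 = 0.55146
V̂(p̂_st) = Σ W_h² p̂_h(1−p̂_h)/(n_h−1):
  stratum A: (2150/5450)²·0.841·0.159/313 = 6.64864e-05
  stratum B: (1050/5450)²·0.311·0.689/105 = 7.57488e-05
  stratum C: (2250/5450)²·0.387·0.613/376 = 0.000107536
V̂(p̂_st) = 0.000249772; SE = √V̂ = 0.0158042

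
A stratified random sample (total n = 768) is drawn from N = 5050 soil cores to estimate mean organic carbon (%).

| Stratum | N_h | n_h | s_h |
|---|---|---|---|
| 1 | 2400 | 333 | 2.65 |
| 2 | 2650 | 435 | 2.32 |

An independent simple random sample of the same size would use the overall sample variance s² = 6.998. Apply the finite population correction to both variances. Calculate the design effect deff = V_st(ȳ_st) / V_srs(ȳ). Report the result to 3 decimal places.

V̂(ȳ_st) = Σ W_h² (1 − n_h/N_h) s_h²/n_h, with W_h = N_h/N and N = 5050:
  stratum 1: (2400/5050)²·(1 − 333/2400)·2.65²/333 = 0.0041022
  stratum 2: (2650/5050)²·(1 − 435/2650)·2.32²/435 = 0.00284789
V_st = 0.00695009
V_srs = (1 − 768/5050)·6.998/768 = 0.00772624
deff = V_st / V_srs = 0.00695009/0.00772624 = 0.8995

deff ≈ 0.900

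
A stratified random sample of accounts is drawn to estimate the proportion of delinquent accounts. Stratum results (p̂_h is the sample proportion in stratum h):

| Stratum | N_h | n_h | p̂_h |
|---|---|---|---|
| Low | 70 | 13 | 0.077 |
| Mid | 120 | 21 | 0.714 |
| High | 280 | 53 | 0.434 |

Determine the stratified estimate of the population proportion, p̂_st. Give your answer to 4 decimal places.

N = 470; stratum weights W_h = N_h/N.
p̂_st = Σ W_h p̂_h = (70·0.077 + 120·0.714 + 280·0.434)/470 = 0.45232

p̂_st ≈ 0.4523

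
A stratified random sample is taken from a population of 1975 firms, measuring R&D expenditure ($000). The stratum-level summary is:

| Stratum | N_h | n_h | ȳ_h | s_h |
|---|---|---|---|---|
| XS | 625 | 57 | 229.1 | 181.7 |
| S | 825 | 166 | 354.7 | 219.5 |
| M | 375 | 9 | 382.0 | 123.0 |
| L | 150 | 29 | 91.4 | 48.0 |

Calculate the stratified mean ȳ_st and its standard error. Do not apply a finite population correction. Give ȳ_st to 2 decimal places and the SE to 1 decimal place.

ȳ_st = Σ W_h ȳ_h = (625·229.1 + 825·354.7 + 375·382.0 + 150·91.4)/1975 = 300.13924
V̂(ȳ_st) = Σ W_h² s_h²/n_h, with W_h = N_h/N and N = 1975:
  stratum XS: (625/1975)²·181.7²/57 = 58.0044
  stratum S: (825/1975)²·219.5²/166 = 50.6448
  stratum M: (375/1975)²·123.0²/9 = 60.6033
  stratum L: (150/1975)²·48.0²/29 = 0.458282
V̂(ȳ_st) = 169.711
SE(ȳ_st) = √169.711 = 13.0273

ȳ_st ≈ 300.14, SE ≈ 13.0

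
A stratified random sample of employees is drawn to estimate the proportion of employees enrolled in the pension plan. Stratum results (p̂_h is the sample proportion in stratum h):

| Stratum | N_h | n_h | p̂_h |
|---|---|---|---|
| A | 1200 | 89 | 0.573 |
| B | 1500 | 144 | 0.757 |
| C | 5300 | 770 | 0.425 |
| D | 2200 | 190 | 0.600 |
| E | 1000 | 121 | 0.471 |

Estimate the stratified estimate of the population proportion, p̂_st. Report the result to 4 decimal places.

N = 11200; stratum weights W_h = N_h/N.
p̂_st = Σ W_h p̂_h = (1200·0.573 + 1500·0.757 + 5300·0.425 + 2200·0.600 + 1000·0.471)/11200 = 0.52380

p̂_st ≈ 0.5238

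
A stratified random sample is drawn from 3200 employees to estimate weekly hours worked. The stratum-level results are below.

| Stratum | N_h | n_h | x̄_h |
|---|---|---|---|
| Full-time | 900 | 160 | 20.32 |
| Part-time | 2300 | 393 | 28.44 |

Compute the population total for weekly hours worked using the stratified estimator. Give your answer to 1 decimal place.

τ̂_st = Σ N_h x̄_h = 900·20.32 + 2300·28.44 = 83700.0

τ̂_st ≈ 83700.0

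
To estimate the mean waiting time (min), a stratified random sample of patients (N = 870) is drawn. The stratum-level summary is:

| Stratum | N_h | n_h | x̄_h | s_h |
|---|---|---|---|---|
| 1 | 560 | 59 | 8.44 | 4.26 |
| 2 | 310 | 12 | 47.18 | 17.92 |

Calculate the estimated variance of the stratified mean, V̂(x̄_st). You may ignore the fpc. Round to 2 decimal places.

V̂(x̄_st) = Σ W_h² s_h²/n_h, with W_h = N_h/N and N = 870:
  stratum 1: (560/870)²·4.26²/59 = 0.12744
  stratum 2: (310/870)²·17.92²/12 = 3.39766
V̂(x̄_st) = 3.5251

V̂(x̄_st) ≈ 3.53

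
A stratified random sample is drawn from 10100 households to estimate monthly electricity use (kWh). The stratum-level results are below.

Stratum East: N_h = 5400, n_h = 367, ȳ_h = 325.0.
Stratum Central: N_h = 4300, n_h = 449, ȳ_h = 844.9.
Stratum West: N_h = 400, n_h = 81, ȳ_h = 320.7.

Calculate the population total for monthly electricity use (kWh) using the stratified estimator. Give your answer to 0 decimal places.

τ̂_st = Σ N_h ȳ_h = 5400·325.0 + 4300·844.9 + 400·320.7 = 5516350

τ̂_st ≈ 5516350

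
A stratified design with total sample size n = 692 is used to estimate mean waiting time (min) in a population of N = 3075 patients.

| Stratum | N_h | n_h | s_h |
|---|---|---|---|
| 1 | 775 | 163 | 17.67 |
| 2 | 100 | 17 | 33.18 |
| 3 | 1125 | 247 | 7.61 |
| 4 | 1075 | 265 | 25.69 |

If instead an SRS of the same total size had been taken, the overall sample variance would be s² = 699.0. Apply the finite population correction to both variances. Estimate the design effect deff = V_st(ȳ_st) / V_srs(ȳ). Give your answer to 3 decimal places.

V̂(ȳ_st) = Σ W_h² (1 − n_h/N_h) s_h²/n_h, with W_h = N_h/N and N = 3075:
  stratum 1: (775/3075)²·(1 − 163/775)·17.67²/163 = 0.0960834
  stratum 2: (100/3075)²·(1 − 17/100)·33.18²/17 = 0.0568449
  stratum 3: (1125/3075)²·(1 − 247/1125)·7.61²/247 = 0.0244923
  stratum 4: (1075/3075)²·(1 − 265/1075)·25.69²/265 = 0.229343
V_st = 0.406764
V_srs = (1 − 692/3075)·699.0/692 = 0.782799
deff = V_st / V_srs = 0.406764/0.782799 = 0.5196

deff ≈ 0.520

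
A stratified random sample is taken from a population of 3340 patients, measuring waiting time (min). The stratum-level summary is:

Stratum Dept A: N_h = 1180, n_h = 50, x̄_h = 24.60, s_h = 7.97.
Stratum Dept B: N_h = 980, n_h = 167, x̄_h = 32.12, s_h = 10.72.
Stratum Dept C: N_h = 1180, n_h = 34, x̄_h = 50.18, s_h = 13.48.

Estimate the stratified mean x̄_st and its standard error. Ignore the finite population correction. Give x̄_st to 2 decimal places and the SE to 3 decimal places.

x̄_st ≈ 35.84, SE ≈ 0.941

x̄_st = Σ W_h x̄_h = (1180·24.60 + 980·32.12 + 1180·50.18)/3340 = 35.84371
V̂(x̄_st) = Σ W_h² s_h²/n_h, with W_h = N_h/N and N = 3340:
  stratum Dept A: (1180/3340)²·7.97²/50 = 0.158569
  stratum Dept B: (980/3340)²·10.72²/167 = 0.0592424
  stratum Dept C: (1180/3340)²·13.48²/34 = 0.667071
V̂(x̄_st) = 0.884882
SE(x̄_st) = √0.884882 = 0.940682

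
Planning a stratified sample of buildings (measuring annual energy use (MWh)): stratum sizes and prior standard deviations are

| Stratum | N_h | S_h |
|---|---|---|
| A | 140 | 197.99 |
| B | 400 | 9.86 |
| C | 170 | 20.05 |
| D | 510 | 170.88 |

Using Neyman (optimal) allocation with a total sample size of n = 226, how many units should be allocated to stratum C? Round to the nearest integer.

6

Neyman allocation: n_h = n · N_h S_h / Σ N_i S_i, with n = 226.
  stratum A: N_h·S_h = 140·197.99 = 27718.60
  stratum B: N_h·S_h = 400·9.86 = 3944.00
  stratum C: N_h·S_h = 170·20.05 = 3408.50
  stratum D: N_h·S_h = 510·170.88 = 87148.80
Σ N_h S_h = 122219.90
n for stratum C = 226·3408.50/122219.90 = 6.303 → 6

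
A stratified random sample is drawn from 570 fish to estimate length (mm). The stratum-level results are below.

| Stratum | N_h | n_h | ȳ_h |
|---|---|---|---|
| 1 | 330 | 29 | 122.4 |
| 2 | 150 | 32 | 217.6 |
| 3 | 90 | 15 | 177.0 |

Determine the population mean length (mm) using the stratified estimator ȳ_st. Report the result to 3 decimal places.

N = Σ N_h = 570. Stratum weights W_h = N_h/N.
ȳ_st = (330·122.4 + 150·217.6 + 90·177.0) / 570 = 156.07368

ȳ_st ≈ 156.074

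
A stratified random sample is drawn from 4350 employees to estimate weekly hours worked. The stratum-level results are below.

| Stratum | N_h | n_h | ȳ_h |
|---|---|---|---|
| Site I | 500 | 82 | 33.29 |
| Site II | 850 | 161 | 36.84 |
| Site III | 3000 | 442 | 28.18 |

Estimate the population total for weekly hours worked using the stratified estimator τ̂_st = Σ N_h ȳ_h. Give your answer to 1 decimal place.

τ̂_st ≈ 132499.0

τ̂_st = Σ N_h ȳ_h = 500·33.29 + 850·36.84 + 3000·28.18 = 132499.0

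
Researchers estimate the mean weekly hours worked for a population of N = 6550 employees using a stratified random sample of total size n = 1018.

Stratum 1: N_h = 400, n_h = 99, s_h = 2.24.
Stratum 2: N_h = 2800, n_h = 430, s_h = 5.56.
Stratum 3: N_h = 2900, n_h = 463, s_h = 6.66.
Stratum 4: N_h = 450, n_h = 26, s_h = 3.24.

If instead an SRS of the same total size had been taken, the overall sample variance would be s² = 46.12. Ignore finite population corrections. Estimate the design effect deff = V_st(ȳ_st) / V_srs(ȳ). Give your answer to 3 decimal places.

V̂(ȳ_st) = Σ W_h² s_h²/n_h, with W_h = N_h/N and N = 6550:
  stratum 1: (400/6550)²·2.24²/99 = 0.000189016
  stratum 2: (2800/6550)²·5.56²/430 = 0.0131376
  stratum 3: (2900/6550)²·6.66²/463 = 0.0187794
  stratum 4: (450/6550)²·3.24²/26 = 0.00190572
V_st = 0.0340117
V_srs = s²/n = 46.12/1018 = 0.0453045
deff = V_st / V_srs = 0.0340117/0.0453045 = 0.7507

deff ≈ 0.751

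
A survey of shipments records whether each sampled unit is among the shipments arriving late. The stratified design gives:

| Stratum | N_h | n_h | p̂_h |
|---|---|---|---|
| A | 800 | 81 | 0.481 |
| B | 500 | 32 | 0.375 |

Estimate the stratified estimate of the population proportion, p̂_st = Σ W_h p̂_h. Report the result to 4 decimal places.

N = 1300; stratum weights W_h = N_h/N.
p̂_st = Σ W_h p̂_h = (800·0.481 + 500·0.375)/1300 = 0.44023

p̂_st ≈ 0.4402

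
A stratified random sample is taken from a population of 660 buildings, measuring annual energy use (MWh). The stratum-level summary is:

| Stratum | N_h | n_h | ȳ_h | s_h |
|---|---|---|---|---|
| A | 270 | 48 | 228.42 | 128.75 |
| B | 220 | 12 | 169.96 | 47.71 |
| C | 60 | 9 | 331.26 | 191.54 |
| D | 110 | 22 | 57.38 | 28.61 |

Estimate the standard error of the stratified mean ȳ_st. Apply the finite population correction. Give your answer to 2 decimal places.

V̂(ȳ_st) = Σ W_h² (1 − n_h/N_h) s_h²/n_h, with W_h = N_h/N and N = 660:
  stratum A: (270/660)²·(1 − 48/270)·128.75²/48 = 47.5206
  stratum B: (220/660)²·(1 − 12/220)·47.71²/12 = 19.9267
  stratum C: (60/660)²·(1 − 9/60)·191.54²/9 = 28.6358
  stratum D: (110/660)²·(1 − 22/110)·28.61²/22 = 0.8268
V̂(ȳ_st) = 96.91
SE(ȳ_st) = √96.91 = 9.84429

SE(ȳ_st) ≈ 9.84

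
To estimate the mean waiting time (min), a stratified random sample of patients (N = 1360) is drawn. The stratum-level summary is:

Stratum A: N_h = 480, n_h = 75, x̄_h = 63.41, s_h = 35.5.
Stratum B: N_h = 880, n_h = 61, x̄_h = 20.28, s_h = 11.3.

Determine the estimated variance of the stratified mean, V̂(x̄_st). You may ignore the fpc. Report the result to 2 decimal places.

V̂(x̄_st) ≈ 2.97

V̂(x̄_st) = Σ W_h² s_h²/n_h, with W_h = N_h/N and N = 1360:
  stratum A: (480/1360)²·35.5²/75 = 2.09315
  stratum B: (880/1360)²·11.3²/61 = 0.876425
V̂(x̄_st) = 2.96957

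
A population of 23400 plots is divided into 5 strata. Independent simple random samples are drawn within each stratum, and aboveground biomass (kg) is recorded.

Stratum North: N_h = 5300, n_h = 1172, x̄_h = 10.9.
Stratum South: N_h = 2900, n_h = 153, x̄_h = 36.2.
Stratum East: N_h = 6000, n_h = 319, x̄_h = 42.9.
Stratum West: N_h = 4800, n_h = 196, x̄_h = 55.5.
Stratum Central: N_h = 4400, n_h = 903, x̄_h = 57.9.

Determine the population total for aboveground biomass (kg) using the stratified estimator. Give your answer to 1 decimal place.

τ̂_st = Σ N_h x̄_h = 5300·10.9 + 2900·36.2 + 6000·42.9 + 4800·55.5 + 4400·57.9 = 941310.0

τ̂_st ≈ 941310.0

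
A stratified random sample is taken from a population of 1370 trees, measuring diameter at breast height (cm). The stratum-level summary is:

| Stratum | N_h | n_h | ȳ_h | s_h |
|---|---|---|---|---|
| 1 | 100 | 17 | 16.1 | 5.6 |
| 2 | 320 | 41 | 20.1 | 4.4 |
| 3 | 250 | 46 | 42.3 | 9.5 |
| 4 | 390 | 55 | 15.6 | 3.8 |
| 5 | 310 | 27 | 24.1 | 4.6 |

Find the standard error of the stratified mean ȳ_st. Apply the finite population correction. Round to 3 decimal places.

V̂(ȳ_st) = Σ W_h² (1 − n_h/N_h) s_h²/n_h, with W_h = N_h/N and N = 1370:
  stratum 1: (100/1370)²·(1 − 17/100)·5.6²/17 = 0.00815763
  stratum 2: (320/1370)²·(1 − 41/320)·4.4²/41 = 0.0224613
  stratum 3: (250/1370)²·(1 − 46/250)·9.5²/46 = 0.0533112
  stratum 4: (390/1370)²·(1 − 55/390)·3.8²/55 = 0.0182756
  stratum 5: (310/1370)²·(1 − 27/310)·4.6²/27 = 0.0366319
V̂(ȳ_st) = 0.138838
SE(ȳ_st) = √0.138838 = 0.372609

SE(ȳ_st) ≈ 0.373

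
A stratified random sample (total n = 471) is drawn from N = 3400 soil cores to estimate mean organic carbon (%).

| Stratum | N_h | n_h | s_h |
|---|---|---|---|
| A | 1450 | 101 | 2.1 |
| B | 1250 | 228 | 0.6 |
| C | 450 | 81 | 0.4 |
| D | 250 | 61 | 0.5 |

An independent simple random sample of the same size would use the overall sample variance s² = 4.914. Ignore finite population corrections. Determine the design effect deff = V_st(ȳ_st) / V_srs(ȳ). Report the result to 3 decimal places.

deff ≈ 0.787

V̂(ȳ_st) = Σ W_h² s_h²/n_h, with W_h = N_h/N and N = 3400:
  stratum A: (1450/3400)²·2.1²/101 = 0.00794137
  stratum B: (1250/3400)²·0.6²/228 = 0.000213417
  stratum C: (450/3400)²·0.4²/81 = 3.46021e-05
  stratum D: (250/3400)²·0.5²/61 = 2.21581e-05
V_st = 0.00821155
V_srs = s²/n = 4.914/471 = 0.0104331
deff = V_st / V_srs = 0.00821155/0.0104331 = 0.7871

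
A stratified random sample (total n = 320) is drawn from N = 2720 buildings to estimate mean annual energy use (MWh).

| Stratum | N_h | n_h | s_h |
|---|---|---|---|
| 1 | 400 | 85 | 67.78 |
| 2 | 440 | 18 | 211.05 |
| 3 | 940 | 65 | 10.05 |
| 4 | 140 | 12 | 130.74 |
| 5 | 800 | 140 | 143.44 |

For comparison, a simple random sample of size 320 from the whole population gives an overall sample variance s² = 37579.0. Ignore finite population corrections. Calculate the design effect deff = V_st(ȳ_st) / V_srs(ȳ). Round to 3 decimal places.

deff ≈ 0.703

V̂(ȳ_st) = Σ W_h² s_h²/n_h, with W_h = N_h/N and N = 2720:
  stratum 1: (400/2720)²·67.78²/85 = 1.16887
  stratum 2: (440/2720)²·211.05²/18 = 64.7539
  stratum 3: (940/2720)²·10.05²/65 = 0.185582
  stratum 4: (140/2720)²·130.74²/12 = 3.77358
  stratum 5: (800/2720)²·143.44²/140 = 12.7132
V_st = 82.5951
V_srs = s²/n = 37579.0/320 = 117.434
deff = V_st / V_srs = 82.5951/117.434 = 0.7033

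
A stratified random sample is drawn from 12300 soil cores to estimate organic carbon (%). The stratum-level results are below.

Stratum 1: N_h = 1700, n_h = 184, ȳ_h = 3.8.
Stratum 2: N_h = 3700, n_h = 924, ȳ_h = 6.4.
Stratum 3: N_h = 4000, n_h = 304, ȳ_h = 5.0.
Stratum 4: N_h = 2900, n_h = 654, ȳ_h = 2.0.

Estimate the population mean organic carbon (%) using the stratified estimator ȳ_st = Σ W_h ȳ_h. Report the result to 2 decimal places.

N = Σ N_h = 12300. Stratum weights W_h = N_h/N.
ȳ_st = (1700·3.8 + 3700·6.4 + 4000·5.0 + 2900·2.0) / 12300 = 4.5480

ȳ_st ≈ 4.55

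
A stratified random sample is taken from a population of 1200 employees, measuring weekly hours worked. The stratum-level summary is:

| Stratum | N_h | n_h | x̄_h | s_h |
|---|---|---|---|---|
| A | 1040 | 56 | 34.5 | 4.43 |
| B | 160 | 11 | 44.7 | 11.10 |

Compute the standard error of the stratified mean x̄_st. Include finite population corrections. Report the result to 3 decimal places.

SE(x̄_st) ≈ 0.659

V̂(x̄_st) = Σ W_h² (1 − n_h/N_h) s_h²/n_h, with W_h = N_h/N and N = 1200:
  stratum A: (1040/1200)²·(1 − 56/1040)·4.43²/56 = 0.249049
  stratum B: (160/1200)²·(1 − 11/160)·11.10²/11 = 0.185437
V̂(x̄_st) = 0.434487
SE(x̄_st) = √0.434487 = 0.659156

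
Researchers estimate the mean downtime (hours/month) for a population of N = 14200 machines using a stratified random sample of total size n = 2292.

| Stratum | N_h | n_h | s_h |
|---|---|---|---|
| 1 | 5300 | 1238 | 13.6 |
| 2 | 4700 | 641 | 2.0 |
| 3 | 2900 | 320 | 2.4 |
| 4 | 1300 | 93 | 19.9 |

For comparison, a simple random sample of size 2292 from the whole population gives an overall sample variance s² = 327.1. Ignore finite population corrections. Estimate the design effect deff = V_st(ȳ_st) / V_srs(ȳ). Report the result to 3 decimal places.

V̂(ȳ_st) = Σ W_h² s_h²/n_h, with W_h = N_h/N and N = 14200:
  stratum 1: (5300/14200)²·13.6²/1238 = 0.0208129
  stratum 2: (4700/14200)²·2.0²/641 = 0.00068363
  stratum 3: (2900/14200)²·2.4²/320 = 0.000750744
  stratum 4: (1300/14200)²·19.9²/93 = 0.0356889
V_st = 0.0579362
V_srs = s²/n = 327.1/2292 = 0.142714
deff = V_st / V_srs = 0.0579362/0.142714 = 0.4060

deff ≈ 0.406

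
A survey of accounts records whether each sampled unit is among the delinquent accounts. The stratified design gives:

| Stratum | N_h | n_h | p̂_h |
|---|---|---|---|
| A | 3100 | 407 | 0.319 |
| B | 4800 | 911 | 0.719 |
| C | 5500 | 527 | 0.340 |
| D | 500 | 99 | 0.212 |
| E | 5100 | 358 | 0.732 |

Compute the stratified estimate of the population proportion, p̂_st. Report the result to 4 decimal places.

p̂_st ≈ 0.5342

N = 19000; stratum weights W_h = N_h/N.
p̂_st = Σ W_h p̂_h = (3100·0.319 + 4800·0.719 + 5500·0.340 + 500·0.212 + 5100·0.732)/19000 = 0.53417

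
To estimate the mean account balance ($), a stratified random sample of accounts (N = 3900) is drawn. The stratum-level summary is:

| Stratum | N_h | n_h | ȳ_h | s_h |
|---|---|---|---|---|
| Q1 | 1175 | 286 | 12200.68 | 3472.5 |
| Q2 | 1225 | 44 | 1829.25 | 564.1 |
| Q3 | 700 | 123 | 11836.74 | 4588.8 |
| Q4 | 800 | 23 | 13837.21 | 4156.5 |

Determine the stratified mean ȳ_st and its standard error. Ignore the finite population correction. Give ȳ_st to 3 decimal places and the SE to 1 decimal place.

ȳ_st ≈ 9213.363, SE ≈ 204.1

ȳ_st = Σ W_h ȳ_h = (1175·12200.68 + 1225·1829.25 + 700·11836.74 + 800·13837.21)/3900 = 9213.36314
V̂(ȳ_st) = Σ W_h² s_h²/n_h, with W_h = N_h/N and N = 3900:
  stratum Q1: (1175/3900)²·3472.5²/286 = 3827.06
  stratum Q2: (1225/3900)²·564.1²/44 = 713.514
  stratum Q3: (700/3900)²·4588.8²/123 = 5515.18
  stratum Q4: (800/3900)²·4156.5²/23 = 31606.7
V̂(ȳ_st) = 41662.4
SE(ȳ_st) = √41662.4 = 204.114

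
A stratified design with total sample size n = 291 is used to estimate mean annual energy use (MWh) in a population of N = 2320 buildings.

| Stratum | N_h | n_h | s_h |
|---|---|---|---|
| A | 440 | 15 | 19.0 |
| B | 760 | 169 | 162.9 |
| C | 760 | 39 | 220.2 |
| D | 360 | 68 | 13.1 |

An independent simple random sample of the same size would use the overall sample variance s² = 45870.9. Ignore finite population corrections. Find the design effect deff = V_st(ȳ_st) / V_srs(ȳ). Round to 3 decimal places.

deff ≈ 0.959

V̂(ȳ_st) = Σ W_h² s_h²/n_h, with W_h = N_h/N and N = 2320:
  stratum A: (440/2320)²·19.0²/15 = 0.865656
  stratum B: (760/2320)²·162.9²/169 = 16.8503
  stratum C: (760/2320)²·220.2²/39 = 133.42
  stratum D: (360/2320)²·13.1²/68 = 0.0607663
V_st = 151.197
V_srs = s²/n = 45870.9/291 = 157.632
deff = V_st / V_srs = 151.197/157.632 = 0.9592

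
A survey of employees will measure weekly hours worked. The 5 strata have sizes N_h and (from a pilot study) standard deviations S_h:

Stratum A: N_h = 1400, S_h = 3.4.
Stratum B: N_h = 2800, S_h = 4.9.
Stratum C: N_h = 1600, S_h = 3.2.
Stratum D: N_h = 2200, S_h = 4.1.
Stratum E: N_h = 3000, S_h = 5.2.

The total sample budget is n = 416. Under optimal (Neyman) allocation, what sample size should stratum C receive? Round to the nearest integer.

Neyman allocation: n_h = n · N_h S_h / Σ N_i S_i, with n = 416.
  stratum A: N_h·S_h = 1400·3.4 = 4760.00
  stratum B: N_h·S_h = 2800·4.9 = 13720.00
  stratum C: N_h·S_h = 1600·3.2 = 5120.00
  stratum D: N_h·S_h = 2200·4.1 = 9020.00
  stratum E: N_h·S_h = 3000·5.2 = 15600.00
Σ N_h S_h = 48220.00
n for stratum C = 416·5120.00/48220.00 = 44.171 → 44

44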